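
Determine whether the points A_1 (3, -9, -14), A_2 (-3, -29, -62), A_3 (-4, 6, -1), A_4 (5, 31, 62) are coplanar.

With A_1 as base: A_1A_2 = (-6, -20, -48), A_1A_3 = (-7, 15, 13), A_1A_4 = (2, 40, 76).
A_1A_3 × A_1A_4 = (620, 558, -310).
A_1A_2 · (A_1A_3 × A_1A_4) = 0.
The scalar triple product vanishes, so the four points are coplanar.

Yes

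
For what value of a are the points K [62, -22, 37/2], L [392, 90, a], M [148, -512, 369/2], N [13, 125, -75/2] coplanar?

74

Coplanarity ⇔ det[KL; KM; KN] = 0.
Expanding, this is linear in a: (-11368)a + (841232) = 0.
So a = 74.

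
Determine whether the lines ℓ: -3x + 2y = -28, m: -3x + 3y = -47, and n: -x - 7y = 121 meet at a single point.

Intersecting ℓ and m: solving the 2×2 system gives (x, y) = (-10/3, -19).
Substitute into n: (-1)(-10/3) + (-7)(-19) = 409/3.
But n requires 121 ≠ 409/3, so the three lines have no common point.

No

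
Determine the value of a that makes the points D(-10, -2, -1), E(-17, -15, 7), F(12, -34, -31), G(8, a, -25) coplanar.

-20

Normal to plane DEF: n = (646, -34, 510); plane equation n·P = -6902.
Requiring n·G = -6902: (-34)a + (-7582) = -6902.
So a = -20.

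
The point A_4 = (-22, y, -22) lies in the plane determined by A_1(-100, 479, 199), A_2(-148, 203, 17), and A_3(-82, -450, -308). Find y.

The plane through A_1, A_2, A_3 has equation −29146x − 27612y + 49560z = -449108.
Substituting A_4: (-27612)y + (-449108) = -449108, so y = 0.

0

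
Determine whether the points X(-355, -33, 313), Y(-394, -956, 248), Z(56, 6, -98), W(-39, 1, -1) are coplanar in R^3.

The four points are coplanar iff the 3×3 determinant with rows XY, XZ, XW is zero.
Rows: (-39, -923, -65), (411, 39, -411), (316, 34, -314).
Expanding along the first row: (-39)(1728) − (-923)(822) + (-65)(1650) = 584064.
Nonzero ⇒ not coplanar.

No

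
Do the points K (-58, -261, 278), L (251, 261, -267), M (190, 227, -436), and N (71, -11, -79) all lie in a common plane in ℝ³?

No

With K as base: KL = (309, 522, -545), KM = (248, 488, -714), KN = (129, 250, -357).
KM × KN = (4284, -3570, -952).
KL · (KM × KN) = -20944.
Since -20944 ≠ 0, the four points are not coplanar.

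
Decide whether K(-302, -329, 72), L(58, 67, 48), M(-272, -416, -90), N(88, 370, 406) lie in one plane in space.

Yes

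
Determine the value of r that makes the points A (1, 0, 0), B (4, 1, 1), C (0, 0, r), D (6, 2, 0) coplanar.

Coplanarity ⇔ det[AB; AC; AD] = 0.
Expanding, this is linear in r: (-1)r + (-2) = 0.
So r = -2.

-2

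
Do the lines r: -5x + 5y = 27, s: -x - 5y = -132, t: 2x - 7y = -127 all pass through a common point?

No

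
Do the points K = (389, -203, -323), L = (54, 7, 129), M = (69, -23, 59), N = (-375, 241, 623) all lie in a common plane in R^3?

A normal to the plane through K, L, M is n = KL × KM = (-1140, -16670, 6900).
The plane has equation n·P = 711850. For N: n·N = 708730.
708730 ≠ 711850, so N is off the plane.

No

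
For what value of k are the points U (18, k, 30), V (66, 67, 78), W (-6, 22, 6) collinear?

Direction VW = (-72, -45, -72). From the x-coordinate of U, the parameter along the line is τ = (18 − 66)/(-72) = 2/3.
Then k = 67 + 2/3·(-45) = 37.

37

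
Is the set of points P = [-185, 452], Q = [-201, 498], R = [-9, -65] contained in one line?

No

PQ = (-16, 46), PR = (176, -517).
det[PQ; PR] = (-16)(-517) − (46)(176) = 176.
The determinant is nonzero, so they are not collinear.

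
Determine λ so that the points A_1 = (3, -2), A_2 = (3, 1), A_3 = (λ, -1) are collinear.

3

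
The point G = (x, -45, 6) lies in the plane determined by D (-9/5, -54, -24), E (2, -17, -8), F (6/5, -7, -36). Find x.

The plane through D, E, F has equation −1196x + (468/5)y + (338/5)z = -4524.
Substituting G: (-1196)x + (-19032/5) = -4524, so x = 3/5.

3/5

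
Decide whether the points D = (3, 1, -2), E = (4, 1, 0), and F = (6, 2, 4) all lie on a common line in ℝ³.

No

DE = (1, 0, 2), DF = (3, 1, 6).
DE × DF = (-2, 0, 1).
The cross product is nonzero, so the points do not lie on one line.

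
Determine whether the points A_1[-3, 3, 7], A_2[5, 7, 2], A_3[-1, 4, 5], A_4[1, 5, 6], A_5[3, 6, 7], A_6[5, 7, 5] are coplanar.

The plane through A_1, A_2, A_3 has normal n = A_1A_2 × A_1A_3 = (-3, 6, 0) and equation n·P = 27.
Checking the remaining points: n·A_4 = 27, n·A_5 = 27, n·A_6 = 27.
All equal 27, so all 6 points lie in one plane.

Yes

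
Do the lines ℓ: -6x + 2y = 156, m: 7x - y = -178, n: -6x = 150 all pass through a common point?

Yes

The three lines meet at one point iff the augmented coefficient matrix [aᵢ bᵢ cᵢ] has rank < 3, i.e. its determinant vanishes.
Here the determinant is 0.
It vanishes, so the lines are concurrent at (-25, 3).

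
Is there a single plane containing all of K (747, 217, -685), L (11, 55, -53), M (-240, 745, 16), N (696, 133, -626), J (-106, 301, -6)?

No

The plane through K, L, M has normal n = KL × KM = (-447258, -107848, -548502) and equation n·P = 18219128.
Checking the remaining points: n·N = 17726900, n·J = 18238112.
Since n·N = 17726900 ≠ 18219128, N is off the plane and the points are not all coplanar.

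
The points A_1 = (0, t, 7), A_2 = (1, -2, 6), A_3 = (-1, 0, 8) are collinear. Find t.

Direction A_2A_3 = (-2, 2, 2). From the x-coordinate of A_1, the parameter along the line is τ = (0 − 1)/(-2) = 1/2.
Then t = (-2) + 1/2·(2) = -1.

-1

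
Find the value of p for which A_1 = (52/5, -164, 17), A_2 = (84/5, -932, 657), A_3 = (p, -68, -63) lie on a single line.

48/5

Collinearity requires A_1A_2 × A_1A_3 = 0; each component is linear in p.
The y-component gives (640)p + (-6144) = 0, so p = 48/5.
The remaining components then also vanish.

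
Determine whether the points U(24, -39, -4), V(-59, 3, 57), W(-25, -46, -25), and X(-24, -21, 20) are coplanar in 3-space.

Yes

The four points are coplanar iff the 3×3 determinant with rows UV, UW, UX is zero.
Rows: (-83, 42, 61), (-49, -7, -21), (-48, 18, 24).
Expanding along the first row: (-83)(210) − (42)(-2184) + (61)(-1218) = 0.
Zero determinant ⇒ coplanar.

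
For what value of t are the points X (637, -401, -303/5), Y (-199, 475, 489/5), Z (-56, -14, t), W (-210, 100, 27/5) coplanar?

-61/5

Normal to plane XYW: n = (-107712/5, -394944/5, 323136); plane equation n·P = -8150208/5.
Requiring n·Z = -8150208/5: (323136)t + (11561088/5) = -8150208/5.
So t = -61/5.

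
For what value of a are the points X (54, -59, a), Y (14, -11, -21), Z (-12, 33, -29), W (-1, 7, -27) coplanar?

Coplanarity ⇔ det[XY; XZ; XW] = 0.
Expanding, this is linear in a: (-192)a + (-960) = 0.
So a = -5.

-5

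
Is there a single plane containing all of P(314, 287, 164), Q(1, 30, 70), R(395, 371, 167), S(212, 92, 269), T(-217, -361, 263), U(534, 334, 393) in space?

Yes

The plane through P, Q, R has normal n = PQ × PR = (7125, -6675, -5475) and equation n·X = -576375.
Checking the remaining points: n·S = -576375, n·T = -576375, n·U = -576375.
All equal -576375, so all 6 points lie in one plane.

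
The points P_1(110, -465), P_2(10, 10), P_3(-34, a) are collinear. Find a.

Collinearity: (P_3 − P_1) must be parallel to (P_2 − P_1) = (-100, 475).
Cross-multiplying the components: (a − (-465))·(-100) = (-144)·(475).
Solving gives a = 219.

219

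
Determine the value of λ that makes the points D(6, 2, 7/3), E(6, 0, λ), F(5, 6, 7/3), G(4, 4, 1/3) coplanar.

Normal to plane DFG: n = (-8, -2, 6); plane equation n·P = -38.
Requiring n·E = -38: (6)λ + (-48) = -38.
So λ = 5/3.

5/3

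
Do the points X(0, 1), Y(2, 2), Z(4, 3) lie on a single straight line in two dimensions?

XY = (2, 1), XZ = (4, 2).
Twice the signed area of △XYZ is (2)(2) − (1)(4) = 0.
The triangle is degenerate (zero area), so the points are collinear.

Yes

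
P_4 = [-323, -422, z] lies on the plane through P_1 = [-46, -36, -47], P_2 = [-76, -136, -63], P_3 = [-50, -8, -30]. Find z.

54

Coplanarity requires P_1P_2 · (P_1P_3 × P_1P_4) = 0.
P_1P_2 = (-30, -100, -16), P_1P_3 = (-4, 28, 17); the triple product is linear in z with coefficient -1240 and constant term 66960.
Setting it to zero: z = 54.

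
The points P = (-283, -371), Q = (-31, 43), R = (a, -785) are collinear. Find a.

-535

The three points are collinear iff det[PQ; PR] = 0.
This determinant is linear in a: (-414)a + (-221490) = 0, so a = -535.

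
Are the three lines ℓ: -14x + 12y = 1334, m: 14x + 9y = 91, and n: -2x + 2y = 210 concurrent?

Lines aᵢx + bᵢy = cᵢ with pairwise distinct directions are concurrent exactly when det[aᵢ bᵢ cᵢ] = 0.
Here the determinant is -12.
Nonzero, so no common point exists.

No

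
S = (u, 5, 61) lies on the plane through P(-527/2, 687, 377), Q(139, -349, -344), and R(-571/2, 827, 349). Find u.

-79/2

The plane through P, Q, R has equation 129948x + 27132y + 33558z = -2950248.
Substituting S: (129948)u + (2182698) = -2950248, so u = -79/2.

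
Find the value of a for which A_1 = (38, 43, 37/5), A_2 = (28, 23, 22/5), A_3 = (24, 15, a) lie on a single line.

Collinearity requires A_1A_2 × A_1A_3 = 0; each component is linear in a.
The x-component gives (-20)a + (64) = 0, so a = 16/5.
The remaining components then also vanish.

16/5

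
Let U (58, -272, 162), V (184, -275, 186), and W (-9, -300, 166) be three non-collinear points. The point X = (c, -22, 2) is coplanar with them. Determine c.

-46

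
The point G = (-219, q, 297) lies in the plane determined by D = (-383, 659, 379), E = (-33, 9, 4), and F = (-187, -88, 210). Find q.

Coplanarity requires DE · (DF × DG) = 0.
DE = (350, -650, -375), DF = (196, -747, -169); the triple product is linear in q with coefficient -14350 and constant term -7476350.
Setting it to zero: q = -521.

-521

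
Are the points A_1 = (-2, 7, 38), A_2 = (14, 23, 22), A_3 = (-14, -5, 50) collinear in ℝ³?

A_1A_2 = (16, 16, -16), A_1A_3 = (-12, -12, 12).
Each component of A_1A_3 is -3/4 times the corresponding component of A_1A_2, so A_1A_3 = -3/4·A_1A_2 and the points are collinear.

Yes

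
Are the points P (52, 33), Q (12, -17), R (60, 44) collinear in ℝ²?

No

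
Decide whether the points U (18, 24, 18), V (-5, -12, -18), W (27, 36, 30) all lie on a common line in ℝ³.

No

UV = (-23, -36, -36), UW = (9, 12, 12).
Comparing components 3 and 1: (-36)(9) − (-23)(12) = -48 ≠ 0, so UV and UW are not parallel and the points are not collinear.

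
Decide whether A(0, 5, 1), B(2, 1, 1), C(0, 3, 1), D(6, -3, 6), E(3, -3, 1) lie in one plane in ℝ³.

No

The plane through A, B, C has normal n = AB × AC = (0, 0, -4) and equation n·P = -4.
Checking the remaining points: n·D = -24, n·E = -4.
Since n·D = -24 ≠ -4, D is off the plane and the points are not all coplanar.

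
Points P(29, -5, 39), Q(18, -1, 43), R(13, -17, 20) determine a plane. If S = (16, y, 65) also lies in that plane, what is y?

A normal to the plane is n = PQ × PR = (-28, -273, 196).
S lies in the plane iff n · PS = 0.
This gives (-273)y + (4095) = 0, so y = 15.

15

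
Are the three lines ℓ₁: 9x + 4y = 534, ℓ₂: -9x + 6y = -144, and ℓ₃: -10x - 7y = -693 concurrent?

Yes

Lines aᵢx + bᵢy = cᵢ with pairwise distinct directions are concurrent exactly when det[aᵢ bᵢ cᵢ] = 0.
Here the determinant is 0.
It vanishes, so the lines are concurrent at (42, 39).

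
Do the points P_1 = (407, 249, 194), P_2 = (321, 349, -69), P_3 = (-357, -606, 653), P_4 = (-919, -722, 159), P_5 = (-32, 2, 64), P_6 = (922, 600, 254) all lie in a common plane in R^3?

The plane through P_1, P_2, P_3 has normal n = P_1P_2 × P_1P_3 = (-178965, 240406, 149930) and equation n·P = 16108759.
Checking the remaining points: n·P_4 = 14734573, n·P_5 = 15803212, n·P_6 = 17320090.
Since n·P_4 = 14734573 ≠ 16108759, P_4 is off the plane and the points are not all coplanar.

No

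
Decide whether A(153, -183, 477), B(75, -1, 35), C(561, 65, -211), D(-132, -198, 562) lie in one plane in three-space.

Yes

With A as base: AB = (-78, 182, -442), AC = (408, 248, -688), AD = (-285, -15, 85).
AC × AD = (10760, 161400, 64560).
AB · (AC × AD) = 0.
The scalar triple product vanishes, so the four points are coplanar.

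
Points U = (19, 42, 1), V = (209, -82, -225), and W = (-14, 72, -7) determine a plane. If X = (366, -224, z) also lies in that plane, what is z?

-191

A normal to the plane is n = UV × UW = (7772, 8978, 1608).
X lies in the plane iff n · UX = 0.
This gives (1608)z + (307128) = 0, so z = -191.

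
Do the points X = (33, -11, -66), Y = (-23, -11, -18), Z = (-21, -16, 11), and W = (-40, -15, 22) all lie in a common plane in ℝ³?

With X as base: XY = (-56, 0, 48), XZ = (-54, -5, 77), XW = (-73, -4, 88).
XZ × XW = (-132, -869, -149).
XY · (XZ × XW) = 240.
Since 240 ≠ 0, the four points are not coplanar.

No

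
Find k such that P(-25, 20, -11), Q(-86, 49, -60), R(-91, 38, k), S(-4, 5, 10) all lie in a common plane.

-53

The points are coplanar iff PQ · (PR × PS) = 0.
Expanding, this is linear in k: (-306)k + (-16218) = 0.
So k = -53.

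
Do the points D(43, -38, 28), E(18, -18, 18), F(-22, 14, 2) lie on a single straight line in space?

Yes

DE = (-25, 20, -10), DF = (-65, 52, -26).
Each component of DF is 13/5 times the corresponding component of DE, so DF = 13/5·DE and the points are collinear.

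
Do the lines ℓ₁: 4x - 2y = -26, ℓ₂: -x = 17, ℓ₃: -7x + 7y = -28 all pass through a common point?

Yes

Intersecting ℓ₁ and ℓ₂: solving the 2×2 system gives (x, y) = (-17, -21).
Substitute into ℓ₃: (-7)(-17) + (7)(-21) = -28.
This equals -28, so (-17, -21) lies on all three lines and they are concurrent.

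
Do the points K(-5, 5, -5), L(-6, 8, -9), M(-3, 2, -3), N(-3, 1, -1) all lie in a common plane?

Yes

The four points are coplanar iff the 3×3 determinant with rows KL, KM, KN is zero.
Rows: (-1, 3, -4), (2, -3, 2), (2, -4, 4).
Expanding along the first row: (-1)(-4) − (3)(4) + (-4)(-2) = 0.
Zero determinant ⇒ coplanar.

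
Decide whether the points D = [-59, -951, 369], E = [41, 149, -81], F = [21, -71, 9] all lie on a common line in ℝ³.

DE = (100, 1100, -450), DF = (80, 880, -360).
DE × DF = (0, 0, 0).
The cross product vanishes, so the three points are collinear.

Yes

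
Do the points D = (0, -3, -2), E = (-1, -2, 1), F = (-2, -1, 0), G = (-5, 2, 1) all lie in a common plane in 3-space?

The four points are coplanar iff the 3×3 determinant with rows DE, DF, DG is zero.
Rows: (-1, 1, 3), (-2, 2, 2), (-5, 5, 3).
Expanding along the first row: (-1)(-4) − (1)(4) + (3)(0) = 0.
Zero determinant ⇒ coplanar.

Yes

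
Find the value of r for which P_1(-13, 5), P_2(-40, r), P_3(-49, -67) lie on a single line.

-49

The three points are collinear iff det[P_1P_2; P_1P_3] = 0.
This determinant is linear in r: (36)r + (1764) = 0, so r = -49.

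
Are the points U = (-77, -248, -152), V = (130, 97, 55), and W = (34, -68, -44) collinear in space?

UV = (207, 345, 207), UW = (111, 180, 108).
Comparing components 3 and 1: (207)(111) − (207)(108) = 621 ≠ 0, so UV and UW are not parallel and the points are not collinear.

No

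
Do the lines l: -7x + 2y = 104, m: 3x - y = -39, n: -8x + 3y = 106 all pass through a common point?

No

Intersecting l and m: solving the 2×2 system gives (x, y) = (-26, -39).
Substitute into n: (-8)(-26) + (3)(-39) = 91.
But n requires 106 ≠ 91, so the three lines have no common point.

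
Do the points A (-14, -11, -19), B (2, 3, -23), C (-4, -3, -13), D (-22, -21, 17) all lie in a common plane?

Yes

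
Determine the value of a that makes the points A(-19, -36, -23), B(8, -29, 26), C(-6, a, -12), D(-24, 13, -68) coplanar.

The points are coplanar iff AB · (AC × AD) = 0.
Expanding, this is linear in a: (-970)a + (-14550) = 0.
So a = -15.

-15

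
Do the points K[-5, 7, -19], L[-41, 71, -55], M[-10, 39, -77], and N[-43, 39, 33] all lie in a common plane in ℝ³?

No

A normal to the plane through K, L, M is n = KL × KM = (-2560, -1908, -832).
The plane has equation n·P = 15252. For N: n·N = 8212.
8212 ≠ 15252, so N is off the plane.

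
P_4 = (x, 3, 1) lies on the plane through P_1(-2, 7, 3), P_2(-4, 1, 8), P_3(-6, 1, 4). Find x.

-6

The plane through P_1, P_2, P_3 has equation 24x − 18y − 12z = -210.
Substituting P_4: (24)x + (-66) = -210, so x = -6.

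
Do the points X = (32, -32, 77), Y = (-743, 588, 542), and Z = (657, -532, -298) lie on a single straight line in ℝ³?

Yes

XY = (-775, 620, 465), XZ = (625, -500, -375).
Each component of XZ is -25/31 times the corresponding component of XY, so XZ = -25/31·XY and the points are collinear.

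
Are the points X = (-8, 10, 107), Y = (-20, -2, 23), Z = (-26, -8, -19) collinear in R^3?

XY = (-12, -12, -84), XZ = (-18, -18, -126).
Each component of XZ is 3/2 times the corresponding component of XY, so XZ = 3/2·XY and the points are collinear.

Yes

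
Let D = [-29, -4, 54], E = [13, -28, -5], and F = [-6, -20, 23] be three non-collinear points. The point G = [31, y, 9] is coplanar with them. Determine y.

Coplanarity requires DE · (DF × DG) = 0.
DE = (42, -24, -59), DF = (23, -16, -31); the triple product is linear in y with coefficient -55 and constant term -6820.
Setting it to zero: y = -124.

-124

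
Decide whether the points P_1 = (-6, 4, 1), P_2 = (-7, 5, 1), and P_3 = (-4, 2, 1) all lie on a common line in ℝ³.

Yes

P_1P_2 = (-1, 1, 0), P_1P_3 = (2, -2, 0).
P_1P_2 × P_1P_3 = (0, 0, 0).
The cross product vanishes, so the three points are collinear.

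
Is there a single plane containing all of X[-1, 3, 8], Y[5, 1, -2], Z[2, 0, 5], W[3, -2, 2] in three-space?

With X as base: XY = (6, -2, -10), XZ = (3, -3, -3), XW = (4, -5, -6).
XZ × XW = (3, 6, -3).
XY · (XZ × XW) = 36.
Since 36 ≠ 0, the four points are not coplanar.

No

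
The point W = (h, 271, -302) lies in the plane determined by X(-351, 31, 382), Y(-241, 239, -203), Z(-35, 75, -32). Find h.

The plane through X, Y, Z has equation −60372x − 139320y − 60888z = -6387564.
Substituting W: (-60372)h + (-19367544) = -6387564, so h = -215.

-215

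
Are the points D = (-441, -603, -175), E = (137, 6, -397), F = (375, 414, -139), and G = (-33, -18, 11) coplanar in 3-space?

No

The four points are coplanar iff the 3×3 determinant with rows DE, DF, DG is zero.
Rows: (578, 609, -222), (816, 1017, 36), (408, 585, 186).
Expanding along the first row: (578)(168102) − (609)(137088) + (-222)(62424) = -181764.
Nonzero ⇒ not coplanar.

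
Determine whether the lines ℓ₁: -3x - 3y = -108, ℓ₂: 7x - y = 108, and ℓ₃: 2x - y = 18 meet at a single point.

Yes

Intersecting ℓ₁ and ℓ₂: solving the 2×2 system gives (x, y) = (18, 18).
Substitute into ℓ₃: (2)(18) + (-1)(18) = 18.
This equals 18, so (18, 18) lies on all three lines and they are concurrent.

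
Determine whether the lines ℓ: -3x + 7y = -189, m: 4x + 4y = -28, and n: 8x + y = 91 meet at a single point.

Yes

Intersecting ℓ and m: solving the 2×2 system gives (x, y) = (14, -21).
Substitute into n: (8)(14) + (1)(-21) = 91.
This equals 91, so (14, -21) lies on all three lines and they are concurrent.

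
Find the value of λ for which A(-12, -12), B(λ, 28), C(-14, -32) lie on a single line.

-8

The three points are collinear iff det[AB; AC] = 0.
This determinant is linear in λ: (-20)λ + (-160) = 0, so λ = -8.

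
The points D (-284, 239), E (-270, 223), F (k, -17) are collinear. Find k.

-60

Collinearity: (F − D) must be parallel to (E − D) = (14, -16).
Cross-multiplying the components: (k − (-284))·(-16) = (-256)·(14).
Solving gives k = -60.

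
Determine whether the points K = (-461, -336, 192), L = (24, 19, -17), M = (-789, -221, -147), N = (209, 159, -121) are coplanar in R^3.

No

The four points are coplanar iff the 3×3 determinant with rows KL, KM, KN is zero.
Rows: (485, 355, -209), (-328, 115, -339), (670, 495, -313).
Expanding along the first row: (485)(131810) − (355)(329794) + (-209)(-239410) = -3112330.
Nonzero ⇒ not coplanar.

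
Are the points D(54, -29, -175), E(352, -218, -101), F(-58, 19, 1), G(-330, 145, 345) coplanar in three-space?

Yes

A normal to the plane through D, E, F is n = DE × DF = (-36816, -60736, -6864).
The plane has equation n·P = 974480. For G: n·G = 974480.
Equal, so G lies in the plane and all four are coplanar.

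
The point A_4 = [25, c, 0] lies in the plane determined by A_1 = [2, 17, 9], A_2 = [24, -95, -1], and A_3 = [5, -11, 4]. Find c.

The plane through A_1, A_2, A_3 has equation 280x + 80y − 280z = -600.
Substituting A_4: (80)c + (7000) = -600, so c = -95.

-95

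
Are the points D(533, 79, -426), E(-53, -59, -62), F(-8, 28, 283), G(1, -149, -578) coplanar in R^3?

A normal to the plane through D, E, F is n = DE × DF = (-79278, 218550, -44772).
The plane has equation n·P = -5916852. For G: n·G = -6765012.
-6765012 ≠ -5916852, so G is off the plane.

No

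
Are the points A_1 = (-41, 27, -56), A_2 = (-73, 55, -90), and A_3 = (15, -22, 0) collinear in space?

No

A_1A_2 = (-32, 28, -34), A_1A_3 = (56, -49, 56).
Comparing components 2 and 3: (28)(56) − (-34)(-49) = -98 ≠ 0, so A_1A_2 and A_1A_3 are not parallel and the points are not collinear.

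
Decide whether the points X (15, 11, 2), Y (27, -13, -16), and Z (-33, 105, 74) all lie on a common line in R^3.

XY = (12, -24, -18), XZ = (-48, 94, 72).
Comparing components 2 and 3: (-24)(72) − (-18)(94) = -36 ≠ 0, so XY and XZ are not parallel and the points are not collinear.

No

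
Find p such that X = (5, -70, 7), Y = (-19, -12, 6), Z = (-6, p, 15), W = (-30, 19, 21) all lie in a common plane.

Coplanarity ⇔ det[XY; XZ; XW] = 0.
Expanding, this is linear in p: (-371)p + (-15211) = 0.
So p = -41.

-41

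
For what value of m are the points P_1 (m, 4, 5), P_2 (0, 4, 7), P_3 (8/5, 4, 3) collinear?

4/5

Direction P_2P_3 = (8/5, 0, -4). From the z-coordinate of P_1, the parameter along the line is τ = (5 − 7)/(-4) = 1/2.
Then m = 0 + 1/2·(8/5) = 4/5.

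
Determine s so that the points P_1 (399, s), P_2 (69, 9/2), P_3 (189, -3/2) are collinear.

Collinearity: (P_1 − P_2) must be parallel to (P_3 − P_2) = (120, -6).
Cross-multiplying the components: (s − 9/2)·(120) = (330)·(-6).
Solving gives s = -12.

-12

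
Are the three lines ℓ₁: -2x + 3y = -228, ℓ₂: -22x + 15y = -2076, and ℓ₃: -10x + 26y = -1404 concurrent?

The three lines meet at one point iff the augmented coefficient matrix [aᵢ bᵢ cᵢ] has rank < 3, i.e. its determinant vanishes.
Here the determinant is 0.
It vanishes, so the lines are concurrent at (78, -24).

Yes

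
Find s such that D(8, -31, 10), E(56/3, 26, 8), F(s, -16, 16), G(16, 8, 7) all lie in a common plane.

Normal to plane DEG: n = (-93, 16, -40); plane equation n·P = -1640.
Requiring n·F = -1640: (-93)s + (-896) = -1640.
So s = 8.

8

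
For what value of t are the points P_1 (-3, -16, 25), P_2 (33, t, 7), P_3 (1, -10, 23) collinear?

38

Collinearity requires P_1P_2 × P_1P_3 = 0; each component is linear in t.
The x-component gives (-2)t + (76) = 0, so t = 38.
The remaining components then also vanish.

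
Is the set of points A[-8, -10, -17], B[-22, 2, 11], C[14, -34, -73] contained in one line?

No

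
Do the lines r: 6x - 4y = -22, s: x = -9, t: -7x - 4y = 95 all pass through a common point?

Yes

Intersecting r and s: solving the 2×2 system gives (x, y) = (-9, -8).
Substitute into t: (-7)(-9) + (-4)(-8) = 95.
This equals 95, so (-9, -8) lies on all three lines and they are concurrent.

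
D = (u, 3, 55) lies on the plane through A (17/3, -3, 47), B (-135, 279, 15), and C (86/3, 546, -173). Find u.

-41/3

Coplanarity requires AB · (AC × AD) = 0.
AB = (-422/3, 282, -32), AC = (23, 549, -220); the triple product is linear in u with coefficient -44472 and constant term -607784.
Setting it to zero: u = -41/3.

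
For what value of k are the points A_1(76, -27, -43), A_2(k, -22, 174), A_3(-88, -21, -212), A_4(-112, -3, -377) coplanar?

429

Coplanarity ⇔ det[A_1A_2; A_1A_3; A_1A_4] = 0.
Expanding, this is linear in k: (2052)k + (-880308) = 0.
So k = 429.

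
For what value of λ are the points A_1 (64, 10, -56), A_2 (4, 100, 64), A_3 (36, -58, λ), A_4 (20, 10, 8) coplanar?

-40

Normal to plane A_1A_2A_4: n = (5760, -1440, 3960); plane equation n·P = 132480.
Requiring n·A_3 = 132480: (3960)λ + (290880) = 132480.
So λ = -40.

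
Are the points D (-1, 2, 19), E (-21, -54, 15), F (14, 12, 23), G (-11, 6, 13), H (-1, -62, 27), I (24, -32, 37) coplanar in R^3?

The plane through D, E, F has normal n = DE × DF = (-184, 20, 640) and equation n·P = 12384.
Checking the remaining points: n·G = 10464, n·H = 16224, n·I = 18624.
Since n·G = 10464 ≠ 12384, G is off the plane and the points are not all coplanar.

No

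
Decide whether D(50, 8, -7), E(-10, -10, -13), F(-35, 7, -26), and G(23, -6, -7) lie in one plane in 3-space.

No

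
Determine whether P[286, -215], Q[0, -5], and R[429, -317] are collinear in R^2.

No

PQ = (-286, 210), PR = (143, -102).
Twice the signed area of △PQR is (-286)(-102) − (210)(143) = -858.
The area is nonzero, so the three points are not collinear.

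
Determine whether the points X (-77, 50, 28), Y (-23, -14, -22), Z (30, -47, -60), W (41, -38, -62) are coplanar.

Yes

With X as base: XY = (54, -64, -50), XZ = (107, -97, -88), XW = (118, -88, -90).
XZ × XW = (986, -754, 2030).
XY · (XZ × XW) = 0.
The scalar triple product vanishes, so the four points are coplanar.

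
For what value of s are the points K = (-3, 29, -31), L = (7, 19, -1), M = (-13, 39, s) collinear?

-61

Collinearity requires KL × KM = 0; each component is linear in s.
The x-component gives (-10)s + (-610) = 0, so s = -61.
The remaining components then also vanish.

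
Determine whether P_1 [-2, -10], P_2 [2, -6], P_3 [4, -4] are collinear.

P_1P_2 = (4, 4), P_1P_3 = (6, 6).
det[P_1P_2; P_1P_3] = (4)(6) − (4)(6) = 0.
The determinant is zero, so the points are collinear.

Yes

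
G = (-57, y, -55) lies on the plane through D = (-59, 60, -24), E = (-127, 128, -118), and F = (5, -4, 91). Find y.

Coplanarity requires DE · (DF × DG) = 0.
DE = (-68, 68, -94), DF = (64, -64, 115); the triple product is linear in y with coefficient 1804 and constant term -104632.
Setting it to zero: y = 58.

58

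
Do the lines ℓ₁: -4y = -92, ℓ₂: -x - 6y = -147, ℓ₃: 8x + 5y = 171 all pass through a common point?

Intersecting ℓ₁ and ℓ₂: solving the 2×2 system gives (x, y) = (9, 23).
Substitute into ℓ₃: (8)(9) + (5)(23) = 187.
But ℓ₃ requires 171 ≠ 187, so the three lines have no common point.

No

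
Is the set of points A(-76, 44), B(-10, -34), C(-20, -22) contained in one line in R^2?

No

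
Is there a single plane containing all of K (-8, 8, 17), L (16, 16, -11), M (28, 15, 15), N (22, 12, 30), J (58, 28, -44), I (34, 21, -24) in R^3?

The plane through K, L, M has normal n = KL × KM = (180, -960, -120) and equation n·P = -11160.
Checking the remaining points: n·N = -11160, n·J = -11160, n·I = -11160.
All equal -11160, so all 6 points lie in one plane.

Yes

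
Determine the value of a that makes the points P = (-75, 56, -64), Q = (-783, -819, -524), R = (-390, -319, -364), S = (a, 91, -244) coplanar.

Normal to plane PQR: n = (90000, -67500, -10125); plane equation n·X = -9882000.
Requiring n·S = -9882000: (90000)a + (-3672000) = -9882000.
So a = -69.

-69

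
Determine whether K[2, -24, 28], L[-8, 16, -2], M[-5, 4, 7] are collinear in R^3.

Yes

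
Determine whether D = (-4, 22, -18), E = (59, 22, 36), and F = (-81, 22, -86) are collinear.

DE = (63, 0, 54), DF = (-77, 0, -68).
DE × DF = (0, 126, 0).
The cross product is nonzero, so the points do not lie on one line.

No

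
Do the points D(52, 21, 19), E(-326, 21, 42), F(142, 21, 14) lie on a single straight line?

DE = (-378, 0, 23), DF = (90, 0, -5).
DE × DF = (0, 180, 0).
The cross product is nonzero, so the points do not lie on one line.

No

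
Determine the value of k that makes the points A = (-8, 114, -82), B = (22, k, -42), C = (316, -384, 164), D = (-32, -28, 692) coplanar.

64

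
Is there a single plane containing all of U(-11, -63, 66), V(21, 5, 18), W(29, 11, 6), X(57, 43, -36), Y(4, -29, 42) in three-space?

The plane through U, V, W has normal n = UV × UW = (-528, 0, -352) and equation n·P = -17424.
Checking the remaining points: n·X = -17424, n·Y = -16896.
Since n·Y = -16896 ≠ -17424, Y is off the plane and the points are not all coplanar.

No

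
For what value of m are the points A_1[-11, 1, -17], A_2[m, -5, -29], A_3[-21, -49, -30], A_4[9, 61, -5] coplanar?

11

The points are coplanar iff A_1A_2 · (A_1A_3 × A_1A_4) = 0.
Expanding, this is linear in m: (180)m + (-1980) = 0.
So m = 11.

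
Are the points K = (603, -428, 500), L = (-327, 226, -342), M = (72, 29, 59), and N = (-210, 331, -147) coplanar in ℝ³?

With K as base: KL = (-930, 654, -842), KM = (-531, 457, -441), KN = (-813, 759, -647).
KM × KN = (39040, 14976, -31488).
KL · (KM × KN) = 0.
The scalar triple product vanishes, so the four points are coplanar.

Yes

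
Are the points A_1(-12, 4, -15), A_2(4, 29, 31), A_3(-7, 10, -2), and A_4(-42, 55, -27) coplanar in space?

Yes

The four points are coplanar iff the 3×3 determinant with rows A_1A_2, A_1A_3, A_1A_4 is zero.
Rows: (16, 25, 46), (5, 6, 13), (-30, 51, -12).
Expanding along the first row: (16)(-735) − (25)(330) + (46)(435) = 0.
Zero determinant ⇒ coplanar.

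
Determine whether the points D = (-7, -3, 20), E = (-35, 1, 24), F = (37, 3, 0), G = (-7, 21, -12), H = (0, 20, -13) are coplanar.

The plane through D, E, F has normal n = DE × DF = (-104, -384, -344) and equation n·P = -5000.
Checking the remaining points: n·G = -3208, n·H = -3208.
Since n·G = -3208 ≠ -5000, G is off the plane and the points are not all coplanar.

No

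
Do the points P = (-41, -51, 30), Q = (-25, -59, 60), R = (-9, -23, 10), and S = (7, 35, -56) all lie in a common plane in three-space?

A normal to the plane through P, Q, R is n = PQ × PR = (-680, 1280, 704).
The plane has equation n·X = -16280. For S: n·S = 616.
616 ≠ -16280, so S is off the plane.

No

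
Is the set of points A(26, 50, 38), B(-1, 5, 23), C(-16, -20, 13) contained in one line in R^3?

No

AB = (-27, -45, -15), AC = (-42, -70, -25).
AB × AC = (75, -45, 0).
The cross product is nonzero, so the points do not lie on one line.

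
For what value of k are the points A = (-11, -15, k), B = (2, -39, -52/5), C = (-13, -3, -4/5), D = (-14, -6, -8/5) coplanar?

-4

Coplanarity ⇔ det[AB; AC; AD] = 0.
Expanding, this is linear in k: (-81)k + (-324) = 0.
So k = -4.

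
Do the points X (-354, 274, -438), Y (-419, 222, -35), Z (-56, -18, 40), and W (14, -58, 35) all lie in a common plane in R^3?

No

The four points are coplanar iff the 3×3 determinant with rows XY, XZ, XW is zero.
Rows: (-65, -52, 403), (298, -292, 478), (368, -332, 473).
Expanding along the first row: (-65)(20580) − (-52)(-34950) + (403)(8520) = 278460.
Nonzero ⇒ not coplanar.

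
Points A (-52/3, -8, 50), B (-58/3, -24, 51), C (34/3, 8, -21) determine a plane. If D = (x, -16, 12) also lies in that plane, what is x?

A normal to the plane is n = AB × AC = (1120, -340/3, 1280/3).
D lies in the plane iff n · AD = 0.
This gives (1120)x + (12320/3) = 0, so x = -11/3.

-11/3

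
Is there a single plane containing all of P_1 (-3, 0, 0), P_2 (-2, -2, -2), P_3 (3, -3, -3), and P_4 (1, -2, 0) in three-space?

No

With P_1 as base: P_1P_2 = (1, -2, -2), P_1P_3 = (6, -3, -3), P_1P_4 = (4, -2, 0).
P_1P_3 × P_1P_4 = (-6, -12, 0).
P_1P_2 · (P_1P_3 × P_1P_4) = 18.
Since 18 ≠ 0, the four points are not coplanar.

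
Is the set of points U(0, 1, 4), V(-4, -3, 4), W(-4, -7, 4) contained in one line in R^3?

No

UV = (-4, -4, 0), UW = (-4, -8, 0).
Comparing components 1 and 2: (-4)(-8) − (-4)(-4) = 16 ≠ 0, so UV and UW are not parallel and the points are not collinear.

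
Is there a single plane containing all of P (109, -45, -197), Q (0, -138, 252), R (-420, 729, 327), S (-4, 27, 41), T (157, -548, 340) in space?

The plane through P, Q, R has normal n = PQ × PR = (-396258, -180405, -133563) and equation n·X = -8761986.
Checking the remaining points: n·S = -8761986, n·T = -8761986.
All equal -8761986, so all 5 points lie in one plane.

Yes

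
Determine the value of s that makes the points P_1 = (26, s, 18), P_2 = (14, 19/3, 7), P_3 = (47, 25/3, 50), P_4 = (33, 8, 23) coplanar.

22/3

Coplanarity ⇔ det[P_1P_2; P_1P_3; P_1P_4] = 0.
Expanding, this is linear in s: (-289)s + (6358/3) = 0.
So s = 22/3.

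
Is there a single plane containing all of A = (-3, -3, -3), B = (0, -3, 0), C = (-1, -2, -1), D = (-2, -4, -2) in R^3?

A normal to the plane through A, B, C is n = AB × AC = (-3, 0, 3).
The plane has equation n·P = 0. For D: n·D = 0.
Equal, so D lies in the plane and all four are coplanar.

Yes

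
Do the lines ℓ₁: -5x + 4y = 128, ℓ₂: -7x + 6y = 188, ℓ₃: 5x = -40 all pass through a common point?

Yes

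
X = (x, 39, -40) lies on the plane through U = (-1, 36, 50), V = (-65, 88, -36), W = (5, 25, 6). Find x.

-15

Coplanarity requires UV · (UW × UX) = 0.
UV = (-64, 52, -86), UW = (6, -11, -44); the triple product is linear in x with coefficient -3234 and constant term -48510.
Setting it to zero: x = -15.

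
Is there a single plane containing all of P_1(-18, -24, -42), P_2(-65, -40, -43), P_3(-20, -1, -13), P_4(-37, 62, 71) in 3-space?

Yes

A normal to the plane through P_1, P_2, P_3 is n = P_1P_2 × P_1P_3 = (-441, 1365, -1113).
The plane has equation n·P = 21924. For P_4: n·P_4 = 21924.
Equal, so P_4 lies in the plane and all four are coplanar.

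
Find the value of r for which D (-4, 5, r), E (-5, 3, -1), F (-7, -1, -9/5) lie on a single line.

Collinearity requires DE × DF = 0; each component is linear in r.
The x-component gives (-4)r + (-12/5) = 0, so r = -3/5.
The remaining components then also vanish.

-3/5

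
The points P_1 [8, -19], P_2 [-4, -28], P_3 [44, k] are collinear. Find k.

Collinearity: (P_3 − P_1) must be parallel to (P_2 − P_1) = (-12, -9).
Cross-multiplying the components: (k − (-19))·(-12) = (36)·(-9).
Solving gives k = 8.

8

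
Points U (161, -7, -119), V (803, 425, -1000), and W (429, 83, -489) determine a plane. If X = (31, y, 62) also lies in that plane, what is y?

11

The plane through U, V, W has equation −80550x + 1432y − 57996z = -6077050.
Substituting X: (1432)y + (-6092802) = -6077050, so y = 11.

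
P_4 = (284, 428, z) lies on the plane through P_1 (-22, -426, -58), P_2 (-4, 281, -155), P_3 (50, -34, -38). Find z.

163

The plane through P_1, P_2, P_3 has equation 52164x − 7344y − 43848z = 4524120.
Substituting P_4: (-43848)z + (11671344) = 4524120, so z = 163.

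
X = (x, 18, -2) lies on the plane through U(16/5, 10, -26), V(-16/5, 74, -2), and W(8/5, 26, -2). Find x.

A normal to the plane is n = UV × UW = (1152, 576/5, 0).
X lies in the plane iff n · UX = 0.
This gives (1152)x + (-13824/5) = 0, so x = 12/5.

12/5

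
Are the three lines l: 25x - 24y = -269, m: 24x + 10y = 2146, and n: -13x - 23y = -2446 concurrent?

No

The three lines meet at one point iff the augmented coefficient matrix [aᵢ bᵢ cᵢ] has rank < 3, i.e. its determinant vanishes.
Here the determinant is -3376.
Nonzero, so no common point exists.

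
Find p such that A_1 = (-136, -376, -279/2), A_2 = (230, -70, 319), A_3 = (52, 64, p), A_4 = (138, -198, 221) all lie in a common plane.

1/2

Coplanarity ⇔ det[A_1A_2; A_1A_3; A_1A_4] = 0.
Expanding, this is linear in p: (18696)p + (-9348) = 0.
So p = 1/2.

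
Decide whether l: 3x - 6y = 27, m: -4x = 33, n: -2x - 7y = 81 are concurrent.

No

Intersecting l and m: solving the 2×2 system gives (x, y) = (-33/4, -69/8).
Substitute into n: (-2)(-33/4) + (-7)(-69/8) = 615/8.
But n requires 81 ≠ 615/8, so the three lines have no common point.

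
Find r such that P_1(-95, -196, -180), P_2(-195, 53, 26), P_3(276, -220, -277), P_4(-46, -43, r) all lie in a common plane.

-77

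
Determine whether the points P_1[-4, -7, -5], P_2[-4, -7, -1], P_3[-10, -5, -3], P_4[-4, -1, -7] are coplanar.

The four points are coplanar iff the 3×3 determinant with rows P_1P_2, P_1P_3, P_1P_4 is zero.
Rows: (0, 0, 4), (-6, 2, 2), (0, 6, -2).
Expanding along the first row: (0)(-16) − (0)(12) + (4)(-36) = -144.
Nonzero ⇒ not coplanar.

No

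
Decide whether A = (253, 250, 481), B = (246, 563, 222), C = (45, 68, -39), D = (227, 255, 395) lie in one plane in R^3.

With A as base: AB = (-7, 313, -259), AC = (-208, -182, -520), AD = (-26, 5, -86).
AC × AD = (18252, -4368, -5772).
AB · (AC × AD) = 0.
The scalar triple product vanishes, so the four points are coplanar.

Yes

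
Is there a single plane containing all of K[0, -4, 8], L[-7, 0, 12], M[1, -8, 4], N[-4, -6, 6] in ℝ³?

Yes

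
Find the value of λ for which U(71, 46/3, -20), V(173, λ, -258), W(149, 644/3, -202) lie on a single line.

276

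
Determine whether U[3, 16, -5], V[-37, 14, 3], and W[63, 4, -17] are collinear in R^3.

UV = (-40, -2, 8), UW = (60, -12, -12).
Comparing components 2 and 3: (-2)(-12) − (8)(-12) = 120 ≠ 0, so UV and UW are not parallel and the points are not collinear.

No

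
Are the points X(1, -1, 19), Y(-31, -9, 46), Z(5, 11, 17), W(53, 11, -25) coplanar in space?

The four points are coplanar iff the 3×3 determinant with rows XY, XZ, XW is zero.
Rows: (-32, -8, 27), (4, 12, -2), (52, 12, -44).
Expanding along the first row: (-32)(-504) − (-8)(-72) + (27)(-576) = 0.
Zero determinant ⇒ coplanar.

Yes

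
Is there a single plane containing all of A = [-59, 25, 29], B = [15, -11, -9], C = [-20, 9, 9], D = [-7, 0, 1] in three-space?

No

The four points are coplanar iff the 3×3 determinant with rows AB, AC, AD is zero.
Rows: (74, -36, -38), (39, -16, -20), (52, -25, -28).
Expanding along the first row: (74)(-52) − (-36)(-52) + (-38)(-143) = -286.
Nonzero ⇒ not coplanar.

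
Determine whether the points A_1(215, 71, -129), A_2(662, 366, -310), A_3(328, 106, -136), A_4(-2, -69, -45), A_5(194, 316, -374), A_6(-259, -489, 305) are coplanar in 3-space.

No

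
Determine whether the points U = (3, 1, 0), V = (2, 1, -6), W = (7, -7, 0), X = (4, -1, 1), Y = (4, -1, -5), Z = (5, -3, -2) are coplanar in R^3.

No

The plane through U, V, W has normal n = UV × UW = (-48, -24, 8) and equation n·P = -168.
Checking the remaining points: n·X = -160, n·Y = -208, n·Z = -184.
Since n·X = -160 ≠ -168, X is off the plane and the points are not all coplanar.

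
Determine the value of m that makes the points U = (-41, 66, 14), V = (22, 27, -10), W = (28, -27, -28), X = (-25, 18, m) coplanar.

Normal to plane UVW: n = (-594, 990, -3168); plane equation n·P = 45342.
Requiring n·X = 45342: (-3168)m + (32670) = 45342.
So m = -4.

-4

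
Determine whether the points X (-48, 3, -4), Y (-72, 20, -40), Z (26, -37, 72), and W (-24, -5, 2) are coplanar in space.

No

A normal to the plane through X, Y, Z is n = XY × XZ = (-148, -840, -298).
The plane has equation n·P = 5776. For W: n·W = 7156.
7156 ≠ 5776, so W is off the plane.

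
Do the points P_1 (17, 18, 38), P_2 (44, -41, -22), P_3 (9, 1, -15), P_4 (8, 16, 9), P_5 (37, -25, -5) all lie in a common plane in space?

No

The plane through P_1, P_2, P_3 has normal n = P_1P_2 × P_1P_3 = (2107, 1911, -931) and equation n·P = 34839.
Checking the remaining points: n·P_4 = 39053, n·P_5 = 34839.
Since n·P_4 = 39053 ≠ 34839, P_4 is off the plane and the points are not all coplanar.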